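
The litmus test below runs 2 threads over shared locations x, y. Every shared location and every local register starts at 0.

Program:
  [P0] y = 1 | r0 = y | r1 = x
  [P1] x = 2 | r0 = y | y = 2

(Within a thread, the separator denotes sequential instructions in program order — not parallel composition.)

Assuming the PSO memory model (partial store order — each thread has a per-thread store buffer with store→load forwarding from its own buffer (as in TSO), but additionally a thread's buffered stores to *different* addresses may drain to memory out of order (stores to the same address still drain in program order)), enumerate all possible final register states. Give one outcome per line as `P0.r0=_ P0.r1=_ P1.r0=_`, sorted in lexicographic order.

P0.r0=1 P0.r1=0 P1.r0=0
P0.r0=1 P0.r1=0 P1.r0=1
P0.r0=1 P0.r1=2 P1.r0=0
P0.r0=1 P0.r1=2 P1.r0=1
P0.r0=2 P0.r1=0 P1.r0=0
P0.r0=2 P0.r1=0 P1.r0=1
P0.r0=2 P0.r1=2 P1.r0=0
P0.r0=2 P0.r1=2 P1.r0=1

outcome vector order: (P0.r0,P0.r1,P1.r0)
|PSO outcomes| = 8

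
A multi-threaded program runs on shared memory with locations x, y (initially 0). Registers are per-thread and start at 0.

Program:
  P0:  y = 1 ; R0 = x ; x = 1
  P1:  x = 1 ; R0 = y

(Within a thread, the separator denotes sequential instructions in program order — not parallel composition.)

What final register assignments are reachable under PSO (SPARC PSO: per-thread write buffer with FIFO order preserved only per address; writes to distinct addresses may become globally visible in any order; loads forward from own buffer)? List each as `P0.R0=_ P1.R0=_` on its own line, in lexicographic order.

P0.R0=0 P1.R0=0
P0.R0=0 P1.R0=1
P0.R0=1 P1.R0=0
P0.R0=1 P1.R0=1

outcome vector order: (P0.R0,P1.R0)
|PSO outcomes| = 4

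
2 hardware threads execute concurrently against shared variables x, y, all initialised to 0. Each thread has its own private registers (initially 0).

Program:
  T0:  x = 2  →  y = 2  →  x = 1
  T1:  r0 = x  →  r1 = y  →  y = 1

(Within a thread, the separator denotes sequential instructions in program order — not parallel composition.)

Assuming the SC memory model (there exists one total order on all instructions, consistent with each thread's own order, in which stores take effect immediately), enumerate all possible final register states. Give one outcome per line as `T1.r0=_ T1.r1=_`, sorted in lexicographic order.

T1.r0=0 T1.r1=0
T1.r0=0 T1.r1=2
T1.r0=1 T1.r1=2
T1.r0=2 T1.r1=0
T1.r0=2 T1.r1=2

outcome vector order: (T1.r0,T1.r1)
|SC outcomes| = 5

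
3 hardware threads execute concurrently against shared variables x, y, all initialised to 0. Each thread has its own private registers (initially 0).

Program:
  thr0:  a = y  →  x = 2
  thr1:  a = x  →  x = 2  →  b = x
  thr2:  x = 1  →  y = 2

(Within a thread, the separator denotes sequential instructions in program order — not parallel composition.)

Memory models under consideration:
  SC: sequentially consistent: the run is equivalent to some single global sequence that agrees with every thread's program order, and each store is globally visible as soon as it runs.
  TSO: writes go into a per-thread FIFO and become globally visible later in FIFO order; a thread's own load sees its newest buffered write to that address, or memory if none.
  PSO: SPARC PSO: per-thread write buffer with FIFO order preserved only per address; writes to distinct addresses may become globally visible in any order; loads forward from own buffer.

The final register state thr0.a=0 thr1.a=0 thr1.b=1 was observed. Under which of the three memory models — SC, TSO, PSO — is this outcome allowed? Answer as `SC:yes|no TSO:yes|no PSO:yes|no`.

outcome vector order: (thr0.a,thr1.a,thr1.b)
[SC] allowed = {(0,0,1); (0,0,2); (0,1,2); (0,2,1); (0,2,2); (2,0,1); (2,0,2); (2,1,2); (2,2,2)}
[TSO] allowed = {(0,0,1); (0,0,2); (0,1,2); (0,2,1); (0,2,2); (2,0,1); (2,0,2); (2,1,2); (2,2,2)}
[PSO] allowed = {(0,0,1); (0,0,2); (0,1,2); (0,2,1); (0,2,2); (2,0,1); (2,0,2); (2,1,2); (2,2,1); (2,2,2)}
target (0,0,1) ∈ {SC,TSO,PSO}

SC:yes TSO:yes PSO:yes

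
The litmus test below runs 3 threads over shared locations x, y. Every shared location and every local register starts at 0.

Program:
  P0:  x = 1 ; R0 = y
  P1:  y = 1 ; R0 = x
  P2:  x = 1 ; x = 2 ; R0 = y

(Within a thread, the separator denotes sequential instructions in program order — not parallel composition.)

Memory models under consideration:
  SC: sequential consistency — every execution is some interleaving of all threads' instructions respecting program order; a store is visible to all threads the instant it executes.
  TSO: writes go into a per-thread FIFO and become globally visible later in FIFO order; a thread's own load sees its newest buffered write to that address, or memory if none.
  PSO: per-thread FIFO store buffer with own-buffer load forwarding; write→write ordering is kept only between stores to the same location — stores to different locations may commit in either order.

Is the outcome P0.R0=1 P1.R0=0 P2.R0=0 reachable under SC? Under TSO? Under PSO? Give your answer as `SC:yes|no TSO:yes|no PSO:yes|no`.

SC:no TSO:yes PSO:yes

outcome vector order: (P0.R0,P1.R0,P2.R0)
[SC] allowed = {(0,1,0); (0,1,1); (0,2,0); (0,2,1); (1,0,1); (1,1,0); (1,1,1); (1,2,0); (1,2,1)}
[TSO] allowed = {(0,0,0); (0,0,1); (0,1,0); (0,1,1); (0,2,0); (0,2,1); (1,0,0); (1,0,1); (1,1,0); (1,1,1); (1,2,0); (1,2,1)}
[PSO] allowed = {(0,0,0); (0,0,1); (0,1,0); (0,1,1); (0,2,0); (0,2,1); (1,0,0); (1,0,1); (1,1,0); (1,1,1); (1,2,0); (1,2,1)}
target (1,0,0) ∈ {TSO,PSO}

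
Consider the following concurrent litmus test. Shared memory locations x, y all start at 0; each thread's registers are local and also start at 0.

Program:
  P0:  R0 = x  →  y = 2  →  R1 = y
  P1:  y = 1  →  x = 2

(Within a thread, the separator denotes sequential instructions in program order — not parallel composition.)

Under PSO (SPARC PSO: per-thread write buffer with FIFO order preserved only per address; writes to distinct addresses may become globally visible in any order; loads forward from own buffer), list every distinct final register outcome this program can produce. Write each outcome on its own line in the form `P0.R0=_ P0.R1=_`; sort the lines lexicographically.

outcome vector order: (P0.R0,P0.R1)
|PSO outcomes| = 4

P0.R0=0 P0.R1=1
P0.R0=0 P0.R1=2
P0.R0=2 P0.R1=1
P0.R0=2 P0.R1=2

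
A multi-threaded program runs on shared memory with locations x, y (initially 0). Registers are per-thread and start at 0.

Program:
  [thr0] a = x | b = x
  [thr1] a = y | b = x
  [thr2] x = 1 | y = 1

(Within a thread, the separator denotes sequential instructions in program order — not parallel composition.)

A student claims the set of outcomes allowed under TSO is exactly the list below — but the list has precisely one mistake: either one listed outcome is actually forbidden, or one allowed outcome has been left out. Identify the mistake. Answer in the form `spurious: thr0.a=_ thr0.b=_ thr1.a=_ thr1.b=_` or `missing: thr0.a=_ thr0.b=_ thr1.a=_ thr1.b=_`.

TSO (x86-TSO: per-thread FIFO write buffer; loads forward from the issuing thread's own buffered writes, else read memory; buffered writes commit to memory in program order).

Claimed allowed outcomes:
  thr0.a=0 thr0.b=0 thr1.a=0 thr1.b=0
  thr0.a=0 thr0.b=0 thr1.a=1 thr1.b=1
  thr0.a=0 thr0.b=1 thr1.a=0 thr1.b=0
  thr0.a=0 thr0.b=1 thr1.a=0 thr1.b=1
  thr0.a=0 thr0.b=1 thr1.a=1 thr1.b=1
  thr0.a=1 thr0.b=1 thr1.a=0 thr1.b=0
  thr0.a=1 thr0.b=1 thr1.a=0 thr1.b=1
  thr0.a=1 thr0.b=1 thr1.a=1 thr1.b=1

missing: thr0.a=0 thr0.b=0 thr1.a=0 thr1.b=1

outcome vector order: (thr0.a,thr0.b,thr1.a,thr1.b)
TSO: 9 outcomes — {0000, 0001, 0011, 0100, 0101, 0111, 1100, 1101, 1111}
TSO∖claimed = {0001}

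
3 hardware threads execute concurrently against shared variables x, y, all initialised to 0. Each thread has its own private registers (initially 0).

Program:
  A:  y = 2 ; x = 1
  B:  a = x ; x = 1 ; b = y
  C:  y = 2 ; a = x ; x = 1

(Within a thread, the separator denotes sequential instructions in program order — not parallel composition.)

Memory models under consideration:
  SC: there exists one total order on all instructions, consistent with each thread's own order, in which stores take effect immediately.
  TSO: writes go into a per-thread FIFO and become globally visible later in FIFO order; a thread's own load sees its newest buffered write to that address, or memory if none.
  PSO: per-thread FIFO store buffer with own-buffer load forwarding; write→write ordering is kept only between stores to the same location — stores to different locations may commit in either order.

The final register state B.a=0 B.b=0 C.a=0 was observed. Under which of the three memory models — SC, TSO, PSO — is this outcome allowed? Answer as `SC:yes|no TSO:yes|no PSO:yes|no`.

SC:no TSO:yes PSO:yes

outcome vector order: (B.a,B.b,C.a)
SC (5): 0/0/1; 0/2/0; 0/2/1; 1/2/0; 1/2/1
TSO (6): 0/0/0; 0/0/1; 0/2/0; 0/2/1; 1/2/0; 1/2/1
PSO (8): 0/0/0; 0/0/1; 0/2/0; 0/2/1; 1/0/0; 1/0/1; 1/2/0; 1/2/1
target 0/0/0 ∈ {TSO,PSO}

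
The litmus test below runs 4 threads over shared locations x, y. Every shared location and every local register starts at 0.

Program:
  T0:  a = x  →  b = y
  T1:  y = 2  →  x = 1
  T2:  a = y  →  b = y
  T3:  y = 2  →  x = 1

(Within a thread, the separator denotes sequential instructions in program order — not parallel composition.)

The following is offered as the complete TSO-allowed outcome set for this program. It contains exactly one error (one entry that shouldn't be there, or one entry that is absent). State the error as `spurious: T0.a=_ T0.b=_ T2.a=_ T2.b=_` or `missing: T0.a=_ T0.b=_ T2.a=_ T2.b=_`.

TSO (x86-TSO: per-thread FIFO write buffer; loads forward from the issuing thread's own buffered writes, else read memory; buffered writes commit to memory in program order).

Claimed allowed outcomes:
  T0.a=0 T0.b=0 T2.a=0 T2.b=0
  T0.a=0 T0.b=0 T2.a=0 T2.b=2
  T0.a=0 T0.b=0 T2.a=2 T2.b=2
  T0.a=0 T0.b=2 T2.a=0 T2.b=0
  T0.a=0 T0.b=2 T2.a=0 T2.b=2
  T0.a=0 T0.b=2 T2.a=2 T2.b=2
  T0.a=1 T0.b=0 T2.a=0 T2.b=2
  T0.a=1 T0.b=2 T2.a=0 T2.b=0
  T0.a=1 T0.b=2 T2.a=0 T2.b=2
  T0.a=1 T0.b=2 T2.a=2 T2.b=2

spurious: T0.a=1 T0.b=0 T2.a=0 T2.b=2

outcome vector order: (T0.a,T0.b,T2.a,T2.b)
TSO (9): <0 0 0 0>; <0 0 0 2>; <0 0 2 2>; <0 2 0 0>; <0 2 0 2>; <0 2 2 2>; <1 2 0 0>; <1 2 0 2>; <1 2 2 2>
claimed∖TSO = {<1 0 0 2>}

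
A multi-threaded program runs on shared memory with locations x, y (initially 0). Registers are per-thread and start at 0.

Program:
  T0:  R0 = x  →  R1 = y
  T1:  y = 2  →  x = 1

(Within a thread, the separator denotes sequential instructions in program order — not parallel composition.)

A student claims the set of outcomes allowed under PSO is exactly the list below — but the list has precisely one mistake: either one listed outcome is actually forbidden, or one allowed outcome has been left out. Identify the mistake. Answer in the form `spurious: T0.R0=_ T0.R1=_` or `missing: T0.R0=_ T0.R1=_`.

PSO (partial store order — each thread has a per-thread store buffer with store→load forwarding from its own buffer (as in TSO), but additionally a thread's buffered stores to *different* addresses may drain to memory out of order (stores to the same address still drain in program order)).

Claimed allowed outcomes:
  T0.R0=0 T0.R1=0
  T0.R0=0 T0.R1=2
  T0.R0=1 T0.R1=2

outcome vector order: (T0.R0,T0.R1)
PSO: 4 outcomes — {<0 0>, <0 2>, <1 0>, <1 2>}
PSO∖claimed = {<1 0>}

missing: T0.R0=1 T0.R1=0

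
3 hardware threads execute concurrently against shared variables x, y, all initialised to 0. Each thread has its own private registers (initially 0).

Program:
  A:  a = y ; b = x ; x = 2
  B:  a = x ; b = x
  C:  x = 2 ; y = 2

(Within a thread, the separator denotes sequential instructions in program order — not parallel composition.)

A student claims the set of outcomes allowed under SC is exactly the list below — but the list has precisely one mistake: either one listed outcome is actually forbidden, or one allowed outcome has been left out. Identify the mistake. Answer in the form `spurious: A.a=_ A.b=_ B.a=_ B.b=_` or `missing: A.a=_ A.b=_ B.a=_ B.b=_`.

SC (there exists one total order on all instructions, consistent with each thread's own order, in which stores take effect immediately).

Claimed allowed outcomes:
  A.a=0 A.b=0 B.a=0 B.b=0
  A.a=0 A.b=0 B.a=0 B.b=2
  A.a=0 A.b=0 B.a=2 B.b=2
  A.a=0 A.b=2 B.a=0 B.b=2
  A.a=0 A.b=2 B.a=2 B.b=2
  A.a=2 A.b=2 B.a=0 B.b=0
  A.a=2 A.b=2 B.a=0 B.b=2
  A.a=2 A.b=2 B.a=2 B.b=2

outcome vector order: (A.a,A.b,B.a,B.b)
[SC] allowed = {<0 0 0 0>; <0 0 0 2>; <0 0 2 2>; <0 2 0 0>; <0 2 0 2>; <0 2 2 2>; <2 2 0 0>; <2 2 0 2>; <2 2 2 2>}
SC∖claimed = {<0 2 0 0>}

missing: A.a=0 A.b=2 B.a=0 B.b=0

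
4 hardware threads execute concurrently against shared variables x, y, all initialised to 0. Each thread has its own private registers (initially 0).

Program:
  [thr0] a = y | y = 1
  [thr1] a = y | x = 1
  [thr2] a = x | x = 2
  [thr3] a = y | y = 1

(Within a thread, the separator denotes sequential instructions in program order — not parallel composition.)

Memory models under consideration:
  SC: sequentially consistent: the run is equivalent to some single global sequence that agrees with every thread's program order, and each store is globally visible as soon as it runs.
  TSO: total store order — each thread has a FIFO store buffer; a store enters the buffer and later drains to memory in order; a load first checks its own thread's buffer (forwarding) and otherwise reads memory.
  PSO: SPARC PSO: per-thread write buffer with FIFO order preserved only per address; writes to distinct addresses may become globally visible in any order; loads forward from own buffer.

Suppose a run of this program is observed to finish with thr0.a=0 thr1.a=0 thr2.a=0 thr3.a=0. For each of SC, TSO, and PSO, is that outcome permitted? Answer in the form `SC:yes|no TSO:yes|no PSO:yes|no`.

SC:yes TSO:yes PSO:yes

outcome vector order: (thr0.a,thr1.a,thr2.a,thr3.a)
[SC] allowed = {(0,0,0,0), (0,0,0,1), (0,0,1,0), (0,0,1,1), (0,1,0,0), (0,1,0,1), (0,1,1,0), (0,1,1,1), (1,0,0,0), (1,0,1,0), (1,1,0,0), (1,1,1,0)}
[TSO] allowed = {(0,0,0,0), (0,0,0,1), (0,0,1,0), (0,0,1,1), (0,1,0,0), (0,1,0,1), (0,1,1,0), (0,1,1,1), (1,0,0,0), (1,0,1,0), (1,1,0,0), (1,1,1,0)}
[PSO] allowed = {(0,0,0,0), (0,0,0,1), (0,0,1,0), (0,0,1,1), (0,1,0,0), (0,1,0,1), (0,1,1,0), (0,1,1,1), (1,0,0,0), (1,0,1,0), (1,1,0,0), (1,1,1,0)}
target (0,0,0,0) ∈ {SC,TSO,PSO}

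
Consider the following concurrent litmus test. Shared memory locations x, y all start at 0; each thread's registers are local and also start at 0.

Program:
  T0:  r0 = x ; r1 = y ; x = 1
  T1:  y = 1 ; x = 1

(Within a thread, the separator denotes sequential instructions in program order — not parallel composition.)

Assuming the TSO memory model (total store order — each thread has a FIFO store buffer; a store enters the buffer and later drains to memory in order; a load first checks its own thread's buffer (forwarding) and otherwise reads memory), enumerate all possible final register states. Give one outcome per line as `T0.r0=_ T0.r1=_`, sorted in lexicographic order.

T0.r0=0 T0.r1=0
T0.r0=0 T0.r1=1
T0.r0=1 T0.r1=1

outcome vector order: (T0.r0,T0.r1)
|TSO outcomes| = 3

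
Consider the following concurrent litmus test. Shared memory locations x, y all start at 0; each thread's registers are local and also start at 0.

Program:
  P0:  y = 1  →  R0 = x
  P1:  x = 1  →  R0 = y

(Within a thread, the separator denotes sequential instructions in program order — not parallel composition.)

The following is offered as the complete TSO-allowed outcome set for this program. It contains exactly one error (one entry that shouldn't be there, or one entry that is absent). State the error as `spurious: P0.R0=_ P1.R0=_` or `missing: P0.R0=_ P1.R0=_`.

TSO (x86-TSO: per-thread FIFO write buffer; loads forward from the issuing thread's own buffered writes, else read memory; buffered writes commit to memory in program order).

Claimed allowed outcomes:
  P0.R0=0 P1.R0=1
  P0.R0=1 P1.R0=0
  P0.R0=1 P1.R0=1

outcome vector order: (P0.R0,P1.R0)
under TSO → (0,0), (0,1), (1,0), (1,1)
TSO∖claimed = {(0,0)}

missing: P0.R0=0 P1.R0=0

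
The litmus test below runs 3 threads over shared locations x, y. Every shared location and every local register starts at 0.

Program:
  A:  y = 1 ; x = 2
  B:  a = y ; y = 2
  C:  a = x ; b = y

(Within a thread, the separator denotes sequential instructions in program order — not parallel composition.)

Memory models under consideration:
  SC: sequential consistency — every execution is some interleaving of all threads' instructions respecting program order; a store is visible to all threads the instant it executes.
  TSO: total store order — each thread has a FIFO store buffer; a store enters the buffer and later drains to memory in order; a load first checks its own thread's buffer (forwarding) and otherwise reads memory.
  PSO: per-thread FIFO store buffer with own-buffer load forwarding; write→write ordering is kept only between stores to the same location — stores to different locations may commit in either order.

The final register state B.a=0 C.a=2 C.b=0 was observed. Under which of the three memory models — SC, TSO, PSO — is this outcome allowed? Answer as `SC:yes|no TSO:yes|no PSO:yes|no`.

SC:no TSO:no PSO:yes

outcome vector order: (B.a,C.a,C.b)
SC (10): <0 0 0> <0 0 1> <0 0 2> <0 2 1> <0 2 2> <1 0 0> <1 0 1> <1 0 2> <1 2 1> <1 2 2>
TSO (10): <0 0 0> <0 0 1> <0 0 2> <0 2 1> <0 2 2> <1 0 0> <1 0 1> <1 0 2> <1 2 1> <1 2 2>
PSO (12): <0 0 0> <0 0 1> <0 0 2> <0 2 0> <0 2 1> <0 2 2> <1 0 0> <1 0 1> <1 0 2> <1 2 0> <1 2 1> <1 2 2>
target <0 2 0> ∈ {PSO}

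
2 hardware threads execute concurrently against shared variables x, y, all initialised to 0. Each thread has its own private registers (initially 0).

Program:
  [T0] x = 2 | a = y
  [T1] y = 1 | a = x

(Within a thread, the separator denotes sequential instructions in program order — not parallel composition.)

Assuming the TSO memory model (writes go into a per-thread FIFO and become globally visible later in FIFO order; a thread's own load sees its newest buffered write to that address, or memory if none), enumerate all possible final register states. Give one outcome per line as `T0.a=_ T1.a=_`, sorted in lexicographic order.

outcome vector order: (T0.a,T1.a)
|TSO outcomes| = 4

T0.a=0 T1.a=0
T0.a=0 T1.a=2
T0.a=1 T1.a=0
T0.a=1 T1.a=2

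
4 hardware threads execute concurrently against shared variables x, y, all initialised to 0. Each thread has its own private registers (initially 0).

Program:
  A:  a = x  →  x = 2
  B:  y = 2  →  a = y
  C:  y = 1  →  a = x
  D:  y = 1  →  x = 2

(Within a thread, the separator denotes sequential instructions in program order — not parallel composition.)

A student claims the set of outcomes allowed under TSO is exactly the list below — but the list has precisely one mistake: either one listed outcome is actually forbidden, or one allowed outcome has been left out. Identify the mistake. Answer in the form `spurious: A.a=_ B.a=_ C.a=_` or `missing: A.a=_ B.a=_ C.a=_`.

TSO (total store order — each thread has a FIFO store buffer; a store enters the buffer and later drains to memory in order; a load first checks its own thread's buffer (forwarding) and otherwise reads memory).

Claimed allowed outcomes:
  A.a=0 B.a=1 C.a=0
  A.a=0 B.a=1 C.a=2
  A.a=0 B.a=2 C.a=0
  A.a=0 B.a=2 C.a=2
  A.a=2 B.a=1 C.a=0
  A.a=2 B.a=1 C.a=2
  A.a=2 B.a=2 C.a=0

missing: A.a=2 B.a=2 C.a=2

outcome vector order: (A.a,B.a,C.a)
under TSO → (0,1,0), (0,1,2), (0,2,0), (0,2,2), (2,1,0), (2,1,2), (2,2,0), (2,2,2)
TSO∖claimed = {(2,2,2)}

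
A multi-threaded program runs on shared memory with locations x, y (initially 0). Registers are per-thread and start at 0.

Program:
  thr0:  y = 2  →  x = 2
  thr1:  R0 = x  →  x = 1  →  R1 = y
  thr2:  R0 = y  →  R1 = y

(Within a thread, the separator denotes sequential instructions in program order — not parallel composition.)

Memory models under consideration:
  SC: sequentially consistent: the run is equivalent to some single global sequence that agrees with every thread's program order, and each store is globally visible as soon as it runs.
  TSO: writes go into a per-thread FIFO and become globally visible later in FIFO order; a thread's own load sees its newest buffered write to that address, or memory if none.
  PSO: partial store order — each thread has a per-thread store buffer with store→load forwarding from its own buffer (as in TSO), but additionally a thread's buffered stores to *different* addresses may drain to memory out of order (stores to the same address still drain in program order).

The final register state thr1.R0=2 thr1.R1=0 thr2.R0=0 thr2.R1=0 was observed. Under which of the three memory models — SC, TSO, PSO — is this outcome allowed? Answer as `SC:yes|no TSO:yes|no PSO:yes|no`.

SC:no TSO:no PSO:yes

outcome vector order: (thr1.R0,thr1.R1,thr2.R0,thr2.R1)
SC (9): 0/0/0/0, 0/0/0/2, 0/0/2/2, 0/2/0/0, 0/2/0/2, 0/2/2/2, 2/2/0/0, 2/2/0/2, 2/2/2/2
TSO (9): 0/0/0/0, 0/0/0/2, 0/0/2/2, 0/2/0/0, 0/2/0/2, 0/2/2/2, 2/2/0/0, 2/2/0/2, 2/2/2/2
PSO (12): 0/0/0/0, 0/0/0/2, 0/0/2/2, 0/2/0/0, 0/2/0/2, 0/2/2/2, 2/0/0/0, 2/0/0/2, 2/0/2/2, 2/2/0/0, 2/2/0/2, 2/2/2/2
target 2/0/0/0 ∈ {PSO}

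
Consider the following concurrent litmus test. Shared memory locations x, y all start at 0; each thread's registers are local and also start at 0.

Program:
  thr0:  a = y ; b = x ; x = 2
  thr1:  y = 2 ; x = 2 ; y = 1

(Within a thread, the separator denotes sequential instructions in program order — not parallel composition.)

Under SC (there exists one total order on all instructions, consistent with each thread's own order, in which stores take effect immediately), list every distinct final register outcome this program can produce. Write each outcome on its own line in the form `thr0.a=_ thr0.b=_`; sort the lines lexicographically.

thr0.a=0 thr0.b=0
thr0.a=0 thr0.b=2
thr0.a=1 thr0.b=2
thr0.a=2 thr0.b=0
thr0.a=2 thr0.b=2

outcome vector order: (thr0.a,thr0.b)
|SC outcomes| = 5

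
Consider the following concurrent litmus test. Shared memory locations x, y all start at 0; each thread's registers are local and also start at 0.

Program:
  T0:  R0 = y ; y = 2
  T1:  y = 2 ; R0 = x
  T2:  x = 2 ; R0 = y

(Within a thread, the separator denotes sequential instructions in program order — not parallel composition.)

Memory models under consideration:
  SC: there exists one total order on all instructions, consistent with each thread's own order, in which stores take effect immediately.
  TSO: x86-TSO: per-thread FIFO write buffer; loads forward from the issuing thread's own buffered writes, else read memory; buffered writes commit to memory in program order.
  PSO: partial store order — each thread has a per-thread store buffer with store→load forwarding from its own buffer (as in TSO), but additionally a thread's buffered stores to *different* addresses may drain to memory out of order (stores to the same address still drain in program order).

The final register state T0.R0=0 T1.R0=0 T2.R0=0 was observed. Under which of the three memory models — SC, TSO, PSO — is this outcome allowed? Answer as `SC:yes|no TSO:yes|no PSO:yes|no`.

SC:no TSO:yes PSO:yes

outcome vector order: (T0.R0,T1.R0,T2.R0)
[SC] allowed = {002; 020; 022; 202; 220; 222}
[TSO] allowed = {000; 002; 020; 022; 200; 202; 220; 222}
[PSO] allowed = {000; 002; 020; 022; 200; 202; 220; 222}
target 000 ∈ {TSO,PSO}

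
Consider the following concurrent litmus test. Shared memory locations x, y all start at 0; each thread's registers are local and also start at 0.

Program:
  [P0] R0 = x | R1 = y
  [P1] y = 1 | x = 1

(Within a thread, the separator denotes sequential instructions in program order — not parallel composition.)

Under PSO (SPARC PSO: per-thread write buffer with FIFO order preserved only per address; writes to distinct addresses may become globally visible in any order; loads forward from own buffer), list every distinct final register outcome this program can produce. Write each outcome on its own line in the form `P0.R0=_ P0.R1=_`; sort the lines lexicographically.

P0.R0=0 P0.R1=0
P0.R0=0 P0.R1=1
P0.R0=1 P0.R1=0
P0.R0=1 P0.R1=1

outcome vector order: (P0.R0,P0.R1)
|PSO outcomes| = 4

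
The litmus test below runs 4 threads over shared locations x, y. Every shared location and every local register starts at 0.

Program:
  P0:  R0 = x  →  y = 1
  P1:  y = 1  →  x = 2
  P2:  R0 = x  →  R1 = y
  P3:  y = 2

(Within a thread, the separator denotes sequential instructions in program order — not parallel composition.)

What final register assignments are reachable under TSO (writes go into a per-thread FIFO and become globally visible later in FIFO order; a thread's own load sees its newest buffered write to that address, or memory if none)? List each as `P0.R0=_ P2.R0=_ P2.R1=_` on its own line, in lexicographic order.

P0.R0=0 P2.R0=0 P2.R1=0
P0.R0=0 P2.R0=0 P2.R1=1
P0.R0=0 P2.R0=0 P2.R1=2
P0.R0=0 P2.R0=2 P2.R1=1
P0.R0=0 P2.R0=2 P2.R1=2
P0.R0=2 P2.R0=0 P2.R1=0
P0.R0=2 P2.R0=0 P2.R1=1
P0.R0=2 P2.R0=0 P2.R1=2
P0.R0=2 P2.R0=2 P2.R1=1
P0.R0=2 P2.R0=2 P2.R1=2

outcome vector order: (P0.R0,P2.R0,P2.R1)
|TSO outcomes| = 10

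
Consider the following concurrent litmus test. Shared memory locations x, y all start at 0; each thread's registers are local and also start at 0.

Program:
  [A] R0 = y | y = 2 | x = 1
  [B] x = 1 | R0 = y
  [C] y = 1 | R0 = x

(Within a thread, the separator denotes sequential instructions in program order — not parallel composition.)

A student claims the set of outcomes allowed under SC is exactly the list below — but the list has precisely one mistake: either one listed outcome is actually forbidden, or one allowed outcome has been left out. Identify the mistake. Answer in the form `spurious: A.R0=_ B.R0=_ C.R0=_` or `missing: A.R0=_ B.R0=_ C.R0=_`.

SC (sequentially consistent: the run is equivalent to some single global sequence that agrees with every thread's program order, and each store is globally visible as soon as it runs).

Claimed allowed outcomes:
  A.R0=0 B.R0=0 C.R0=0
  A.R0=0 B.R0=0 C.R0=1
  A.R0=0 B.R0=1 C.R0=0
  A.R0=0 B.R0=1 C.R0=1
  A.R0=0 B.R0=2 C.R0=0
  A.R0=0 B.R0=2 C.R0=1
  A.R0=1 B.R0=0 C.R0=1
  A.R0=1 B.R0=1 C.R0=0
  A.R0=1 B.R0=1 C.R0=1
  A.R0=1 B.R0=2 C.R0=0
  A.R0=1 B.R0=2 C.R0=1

outcome vector order: (A.R0,B.R0,C.R0)
SC: 10 outcomes — {(0,0,1) (0,1,0) (0,1,1) (0,2,0) (0,2,1) (1,0,1) (1,1,0) (1,1,1) (1,2,0) (1,2,1)}
claimed∖SC = {(0,0,0)}

spurious: A.R0=0 B.R0=0 C.R0=0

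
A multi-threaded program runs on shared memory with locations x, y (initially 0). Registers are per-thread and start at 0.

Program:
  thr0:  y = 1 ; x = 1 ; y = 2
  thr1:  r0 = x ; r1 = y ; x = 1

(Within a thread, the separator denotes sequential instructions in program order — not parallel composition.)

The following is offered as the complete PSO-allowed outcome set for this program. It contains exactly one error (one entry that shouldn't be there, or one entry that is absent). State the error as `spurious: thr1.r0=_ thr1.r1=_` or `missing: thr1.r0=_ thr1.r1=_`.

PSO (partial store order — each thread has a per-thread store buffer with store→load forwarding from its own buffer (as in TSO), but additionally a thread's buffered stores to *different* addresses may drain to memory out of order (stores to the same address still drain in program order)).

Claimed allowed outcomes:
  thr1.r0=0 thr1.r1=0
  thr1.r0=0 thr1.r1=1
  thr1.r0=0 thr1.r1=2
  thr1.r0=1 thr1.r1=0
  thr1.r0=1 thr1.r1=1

missing: thr1.r0=1 thr1.r1=2

outcome vector order: (thr1.r0,thr1.r1)
PSO: 6 outcomes — {00 01 02 10 11 12}
PSO∖claimed = {12}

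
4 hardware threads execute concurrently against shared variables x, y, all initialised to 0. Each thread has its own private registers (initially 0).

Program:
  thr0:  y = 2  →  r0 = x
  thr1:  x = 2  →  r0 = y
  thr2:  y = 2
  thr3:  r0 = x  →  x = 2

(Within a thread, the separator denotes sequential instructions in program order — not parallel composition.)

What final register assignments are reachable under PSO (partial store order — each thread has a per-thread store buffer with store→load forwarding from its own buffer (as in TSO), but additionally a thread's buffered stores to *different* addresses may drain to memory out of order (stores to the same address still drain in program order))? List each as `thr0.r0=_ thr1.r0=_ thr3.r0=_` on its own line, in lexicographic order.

thr0.r0=0 thr1.r0=0 thr3.r0=0
thr0.r0=0 thr1.r0=0 thr3.r0=2
thr0.r0=0 thr1.r0=2 thr3.r0=0
thr0.r0=0 thr1.r0=2 thr3.r0=2
thr0.r0=2 thr1.r0=0 thr3.r0=0
thr0.r0=2 thr1.r0=0 thr3.r0=2
thr0.r0=2 thr1.r0=2 thr3.r0=0
thr0.r0=2 thr1.r0=2 thr3.r0=2

outcome vector order: (thr0.r0,thr1.r0,thr3.r0)
|PSO outcomes| = 8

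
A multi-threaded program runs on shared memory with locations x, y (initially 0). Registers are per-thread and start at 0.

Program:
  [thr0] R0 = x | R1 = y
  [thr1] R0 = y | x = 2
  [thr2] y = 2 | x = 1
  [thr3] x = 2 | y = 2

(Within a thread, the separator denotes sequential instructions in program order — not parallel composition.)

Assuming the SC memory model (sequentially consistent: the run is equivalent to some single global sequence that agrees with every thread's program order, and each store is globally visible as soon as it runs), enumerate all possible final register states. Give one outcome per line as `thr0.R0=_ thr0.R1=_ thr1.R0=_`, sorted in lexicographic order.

thr0.R0=0 thr0.R1=0 thr1.R0=0
thr0.R0=0 thr0.R1=0 thr1.R0=2
thr0.R0=0 thr0.R1=2 thr1.R0=0
thr0.R0=0 thr0.R1=2 thr1.R0=2
thr0.R0=1 thr0.R1=2 thr1.R0=0
thr0.R0=1 thr0.R1=2 thr1.R0=2
thr0.R0=2 thr0.R1=0 thr1.R0=0
thr0.R0=2 thr0.R1=0 thr1.R0=2
thr0.R0=2 thr0.R1=2 thr1.R0=0
thr0.R0=2 thr0.R1=2 thr1.R0=2

outcome vector order: (thr0.R0,thr0.R1,thr1.R0)
|SC outcomes| = 10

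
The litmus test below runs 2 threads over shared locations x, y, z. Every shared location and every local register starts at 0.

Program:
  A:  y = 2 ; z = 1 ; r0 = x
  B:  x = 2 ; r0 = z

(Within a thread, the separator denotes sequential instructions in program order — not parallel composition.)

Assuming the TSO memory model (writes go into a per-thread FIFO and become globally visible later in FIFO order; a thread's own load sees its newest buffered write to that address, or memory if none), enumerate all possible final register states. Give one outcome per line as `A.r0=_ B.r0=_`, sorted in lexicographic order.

A.r0=0 B.r0=0
A.r0=0 B.r0=1
A.r0=2 B.r0=0
A.r0=2 B.r0=1

outcome vector order: (A.r0,B.r0)
|TSO outcomes| = 4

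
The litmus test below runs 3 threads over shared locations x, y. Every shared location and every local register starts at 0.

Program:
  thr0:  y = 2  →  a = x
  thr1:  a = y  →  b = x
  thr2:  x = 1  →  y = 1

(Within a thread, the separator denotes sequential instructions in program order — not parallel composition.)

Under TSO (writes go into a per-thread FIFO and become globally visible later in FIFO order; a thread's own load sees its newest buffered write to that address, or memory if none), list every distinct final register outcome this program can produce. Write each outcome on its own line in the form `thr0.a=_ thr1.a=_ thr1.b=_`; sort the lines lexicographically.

thr0.a=0 thr1.a=0 thr1.b=0
thr0.a=0 thr1.a=0 thr1.b=1
thr0.a=0 thr1.a=1 thr1.b=1
thr0.a=0 thr1.a=2 thr1.b=0
thr0.a=0 thr1.a=2 thr1.b=1
thr0.a=1 thr1.a=0 thr1.b=0
thr0.a=1 thr1.a=0 thr1.b=1
thr0.a=1 thr1.a=1 thr1.b=1
thr0.a=1 thr1.a=2 thr1.b=0
thr0.a=1 thr1.a=2 thr1.b=1

outcome vector order: (thr0.a,thr1.a,thr1.b)
|TSO outcomes| = 10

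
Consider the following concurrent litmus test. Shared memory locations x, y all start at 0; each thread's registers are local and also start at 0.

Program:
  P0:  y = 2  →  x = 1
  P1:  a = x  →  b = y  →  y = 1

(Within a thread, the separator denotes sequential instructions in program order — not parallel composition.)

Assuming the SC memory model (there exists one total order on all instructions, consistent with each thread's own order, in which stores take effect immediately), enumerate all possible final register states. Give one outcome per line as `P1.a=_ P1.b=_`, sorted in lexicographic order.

outcome vector order: (P1.a,P1.b)
|SC outcomes| = 3

P1.a=0 P1.b=0
P1.a=0 P1.b=2
P1.a=1 P1.b=2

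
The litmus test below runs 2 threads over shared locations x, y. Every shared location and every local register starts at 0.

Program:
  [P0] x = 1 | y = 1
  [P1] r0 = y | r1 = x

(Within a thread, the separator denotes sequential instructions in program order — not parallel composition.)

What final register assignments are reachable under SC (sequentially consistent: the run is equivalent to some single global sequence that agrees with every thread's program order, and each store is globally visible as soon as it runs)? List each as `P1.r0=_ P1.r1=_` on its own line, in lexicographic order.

outcome vector order: (P1.r0,P1.r1)
|SC outcomes| = 3

P1.r0=0 P1.r1=0
P1.r0=0 P1.r1=1
P1.r0=1 P1.r1=1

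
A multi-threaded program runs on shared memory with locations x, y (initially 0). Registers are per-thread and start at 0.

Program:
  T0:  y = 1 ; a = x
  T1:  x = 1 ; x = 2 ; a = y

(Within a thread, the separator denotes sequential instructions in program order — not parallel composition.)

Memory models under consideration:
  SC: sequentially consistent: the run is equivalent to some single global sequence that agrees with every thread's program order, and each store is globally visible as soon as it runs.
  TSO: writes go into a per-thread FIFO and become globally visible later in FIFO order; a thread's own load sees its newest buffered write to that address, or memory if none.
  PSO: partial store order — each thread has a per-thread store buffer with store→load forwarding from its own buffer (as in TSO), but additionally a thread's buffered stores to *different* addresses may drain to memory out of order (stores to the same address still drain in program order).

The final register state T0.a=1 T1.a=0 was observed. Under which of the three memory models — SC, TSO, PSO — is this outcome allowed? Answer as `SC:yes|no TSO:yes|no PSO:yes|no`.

SC:no TSO:yes PSO:yes

outcome vector order: (T0.a,T1.a)
SC: 4 outcomes — {0/1; 1/1; 2/0; 2/1}
TSO: 6 outcomes — {0/0; 0/1; 1/0; 1/1; 2/0; 2/1}
PSO: 6 outcomes — {0/0; 0/1; 1/0; 1/1; 2/0; 2/1}
target 1/0 ∈ {TSO,PSO}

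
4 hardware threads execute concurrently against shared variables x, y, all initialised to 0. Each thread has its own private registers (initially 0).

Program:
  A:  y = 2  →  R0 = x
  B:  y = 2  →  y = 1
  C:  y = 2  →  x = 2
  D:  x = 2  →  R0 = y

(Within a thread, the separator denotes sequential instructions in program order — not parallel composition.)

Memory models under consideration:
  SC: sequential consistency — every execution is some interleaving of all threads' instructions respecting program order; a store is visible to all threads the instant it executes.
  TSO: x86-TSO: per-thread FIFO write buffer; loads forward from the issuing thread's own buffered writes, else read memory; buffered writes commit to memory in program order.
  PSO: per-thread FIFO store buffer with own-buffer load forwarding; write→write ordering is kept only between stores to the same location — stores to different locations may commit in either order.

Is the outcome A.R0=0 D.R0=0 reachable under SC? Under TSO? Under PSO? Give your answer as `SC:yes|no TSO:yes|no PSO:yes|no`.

SC:no TSO:yes PSO:yes

outcome vector order: (A.R0,D.R0)
[SC] allowed = {(0,1), (0,2), (2,0), (2,1), (2,2)}
[TSO] allowed = {(0,0), (0,1), (0,2), (2,0), (2,1), (2,2)}
[PSO] allowed = {(0,0), (0,1), (0,2), (2,0), (2,1), (2,2)}
target (0,0) ∈ {TSO,PSO}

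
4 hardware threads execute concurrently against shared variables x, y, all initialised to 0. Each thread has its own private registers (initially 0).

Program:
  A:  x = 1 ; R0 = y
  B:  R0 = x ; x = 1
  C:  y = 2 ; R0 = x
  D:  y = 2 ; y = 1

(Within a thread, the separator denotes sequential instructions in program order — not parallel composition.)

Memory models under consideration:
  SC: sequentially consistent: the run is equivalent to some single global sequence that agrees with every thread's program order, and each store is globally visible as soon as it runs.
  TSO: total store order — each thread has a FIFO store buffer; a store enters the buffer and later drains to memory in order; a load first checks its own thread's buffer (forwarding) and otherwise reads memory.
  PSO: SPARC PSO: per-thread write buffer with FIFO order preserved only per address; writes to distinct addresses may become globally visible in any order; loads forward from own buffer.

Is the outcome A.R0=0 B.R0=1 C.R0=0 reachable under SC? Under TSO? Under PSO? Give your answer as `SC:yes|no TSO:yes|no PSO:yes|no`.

SC:no TSO:yes PSO:yes

outcome vector order: (A.R0,B.R0,C.R0)
SC (10): 0/0/1; 0/1/1; 1/0/0; 1/0/1; 1/1/0; 1/1/1; 2/0/0; 2/0/1; 2/1/0; 2/1/1
TSO (12): 0/0/0; 0/0/1; 0/1/0; 0/1/1; 1/0/0; 1/0/1; 1/1/0; 1/1/1; 2/0/0; 2/0/1; 2/1/0; 2/1/1
PSO (12): 0/0/0; 0/0/1; 0/1/0; 0/1/1; 1/0/0; 1/0/1; 1/1/0; 1/1/1; 2/0/0; 2/0/1; 2/1/0; 2/1/1
target 0/1/0 ∈ {TSO,PSO}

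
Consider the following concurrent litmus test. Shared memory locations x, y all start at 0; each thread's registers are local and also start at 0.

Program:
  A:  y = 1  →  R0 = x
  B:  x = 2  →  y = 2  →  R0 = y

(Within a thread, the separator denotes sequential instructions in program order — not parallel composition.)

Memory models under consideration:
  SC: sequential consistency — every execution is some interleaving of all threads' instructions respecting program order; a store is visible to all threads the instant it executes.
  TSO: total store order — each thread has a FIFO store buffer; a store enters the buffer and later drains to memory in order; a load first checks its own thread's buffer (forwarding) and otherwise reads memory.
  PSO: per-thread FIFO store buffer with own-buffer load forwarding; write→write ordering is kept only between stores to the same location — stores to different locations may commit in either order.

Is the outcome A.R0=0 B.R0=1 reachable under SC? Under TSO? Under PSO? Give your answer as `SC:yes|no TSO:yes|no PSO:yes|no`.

outcome vector order: (A.R0,B.R0)
[SC] allowed = {<0 2>, <2 1>, <2 2>}
[TSO] allowed = {<0 1>, <0 2>, <2 1>, <2 2>}
[PSO] allowed = {<0 1>, <0 2>, <2 1>, <2 2>}
target <0 1> ∈ {TSO,PSO}

SC:no TSO:yes PSO:yes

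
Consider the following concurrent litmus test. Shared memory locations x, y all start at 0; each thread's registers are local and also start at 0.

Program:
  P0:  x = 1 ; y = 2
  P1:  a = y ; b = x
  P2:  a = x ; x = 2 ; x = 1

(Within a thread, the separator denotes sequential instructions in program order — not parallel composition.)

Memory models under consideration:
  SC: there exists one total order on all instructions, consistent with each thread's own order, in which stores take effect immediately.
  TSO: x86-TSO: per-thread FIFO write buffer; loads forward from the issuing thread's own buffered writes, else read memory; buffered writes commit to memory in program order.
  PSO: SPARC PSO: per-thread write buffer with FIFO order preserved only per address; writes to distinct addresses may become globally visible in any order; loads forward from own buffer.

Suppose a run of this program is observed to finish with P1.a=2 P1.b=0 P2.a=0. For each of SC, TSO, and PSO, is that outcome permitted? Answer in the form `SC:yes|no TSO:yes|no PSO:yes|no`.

SC:no TSO:no PSO:yes

outcome vector order: (P1.a,P1.b,P2.a)
SC: 10 outcomes — {(0,0,0), (0,0,1), (0,1,0), (0,1,1), (0,2,0), (0,2,1), (2,1,0), (2,1,1), (2,2,0), (2,2,1)}
TSO: 10 outcomes — {(0,0,0), (0,0,1), (0,1,0), (0,1,1), (0,2,0), (0,2,1), (2,1,0), (2,1,1), (2,2,0), (2,2,1)}
PSO: 12 outcomes — {(0,0,0), (0,0,1), (0,1,0), (0,1,1), (0,2,0), (0,2,1), (2,0,0), (2,0,1), (2,1,0), (2,1,1), (2,2,0), (2,2,1)}
target (2,0,0) ∈ {PSO}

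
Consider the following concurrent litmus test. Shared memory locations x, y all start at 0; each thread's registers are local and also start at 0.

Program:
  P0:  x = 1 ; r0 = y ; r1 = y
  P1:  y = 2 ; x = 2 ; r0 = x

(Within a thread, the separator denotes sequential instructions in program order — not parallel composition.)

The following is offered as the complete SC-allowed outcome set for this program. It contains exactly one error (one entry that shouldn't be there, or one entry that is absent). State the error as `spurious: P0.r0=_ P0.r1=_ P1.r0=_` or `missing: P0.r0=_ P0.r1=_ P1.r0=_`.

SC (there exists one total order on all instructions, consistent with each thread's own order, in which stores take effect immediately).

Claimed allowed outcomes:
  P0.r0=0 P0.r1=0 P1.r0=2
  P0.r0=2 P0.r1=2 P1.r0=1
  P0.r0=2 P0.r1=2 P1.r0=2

missing: P0.r0=0 P0.r1=2 P1.r0=2

outcome vector order: (P0.r0,P0.r1,P1.r0)
[SC] allowed = {002 022 221 222}
SC∖claimed = {022}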